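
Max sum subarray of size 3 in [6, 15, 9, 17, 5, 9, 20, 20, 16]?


[0:3]: 30
[1:4]: 41
[2:5]: 31
[3:6]: 31
[4:7]: 34
[5:8]: 49
[6:9]: 56

Max: 56 at [6:9]


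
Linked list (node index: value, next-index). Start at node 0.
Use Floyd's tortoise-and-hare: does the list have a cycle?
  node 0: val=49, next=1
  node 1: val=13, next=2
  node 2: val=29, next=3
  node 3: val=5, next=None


Floyd's tortoise (slow, +1) and hare (fast, +2):
  init: slow=0, fast=0
  step 1: slow=1, fast=2
  step 2: fast 2->3->None, no cycle

Cycle: no


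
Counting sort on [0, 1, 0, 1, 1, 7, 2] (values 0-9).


Input: [0, 1, 0, 1, 1, 7, 2]
Counts: [2, 3, 1, 0, 0, 0, 0, 1, 0, 0]

Sorted: [0, 0, 1, 1, 1, 2, 7]


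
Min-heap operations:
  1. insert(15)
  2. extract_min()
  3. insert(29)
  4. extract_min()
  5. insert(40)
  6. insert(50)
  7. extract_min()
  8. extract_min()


insert(15) -> [15]
extract_min()->15, []
insert(29) -> [29]
extract_min()->29, []
insert(40) -> [40]
insert(50) -> [40, 50]
extract_min()->40, [50]
extract_min()->50, []

Final heap: []


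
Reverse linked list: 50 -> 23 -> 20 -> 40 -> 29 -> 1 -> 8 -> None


Step 1: curr=50, set curr.next=prev(None) | reversed so far: 50
Step 2: curr=23, set curr.next=prev(50) | reversed so far: 23 -> 50
Step 3: curr=20, set curr.next=prev(23) | reversed so far: 20 -> 23 -> 50
Step 4: curr=40, set curr.next=prev(20) | reversed so far: 40 -> 20 -> 23 -> 50
Step 5: curr=29, set curr.next=prev(40) | reversed so far: 29 -> 40 -> 20 -> 23 -> 50
Step 6: curr=1, set curr.next=prev(29) | reversed so far: 1 -> 29 -> 40 -> 20 -> 23 -> 50
Step 7: curr=8, set curr.next=prev(1) | reversed so far: 8 -> 1 -> 29 -> 40 -> 20 -> 23 -> 50

8 -> 1 -> 29 -> 40 -> 20 -> 23 -> 50 -> None


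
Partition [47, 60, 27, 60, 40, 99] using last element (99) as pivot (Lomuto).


Pivot: 99
  47 <= 99: advance i (no swap)
  60 <= 99: advance i (no swap)
  27 <= 99: advance i (no swap)
  60 <= 99: advance i (no swap)
  40 <= 99: advance i (no swap)
Place pivot at 5: [47, 60, 27, 60, 40, 99]

Partitioned: [47, 60, 27, 60, 40, 99]


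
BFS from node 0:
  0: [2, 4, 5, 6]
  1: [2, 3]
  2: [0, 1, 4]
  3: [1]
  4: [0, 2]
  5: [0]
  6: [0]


Visit 0, enqueue [2, 4, 5, 6]
Visit 2, enqueue [1]
Visit 4, enqueue []
Visit 5, enqueue []
Visit 6, enqueue []
Visit 1, enqueue [3]
Visit 3, enqueue []

BFS order: [0, 2, 4, 5, 6, 1, 3]


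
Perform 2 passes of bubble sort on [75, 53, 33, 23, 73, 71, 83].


Initial: [75, 53, 33, 23, 73, 71, 83]
Pass 1: [53, 33, 23, 73, 71, 75, 83] (5 swaps)
Pass 2: [33, 23, 53, 71, 73, 75, 83] (3 swaps)

After 2 passes: [33, 23, 53, 71, 73, 75, 83]


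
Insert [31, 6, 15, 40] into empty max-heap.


Insert 31: [31]
Insert 6: [31, 6]
Insert 15: [31, 6, 15]
Insert 40: [40, 31, 15, 6]

Final heap: [40, 31, 15, 6]


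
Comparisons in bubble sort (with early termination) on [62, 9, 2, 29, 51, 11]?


Algorithm: bubble sort (with early termination)
Input: [62, 9, 2, 29, 51, 11]
Sorted: [2, 9, 11, 29, 51, 62]

14


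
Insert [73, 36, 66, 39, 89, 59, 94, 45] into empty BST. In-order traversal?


Insert 73: root
Insert 36: L from 73
Insert 66: L from 73 -> R from 36
Insert 39: L from 73 -> R from 36 -> L from 66
Insert 89: R from 73
Insert 59: L from 73 -> R from 36 -> L from 66 -> R from 39
Insert 94: R from 73 -> R from 89
Insert 45: L from 73 -> R from 36 -> L from 66 -> R from 39 -> L from 59

In-order: [36, 39, 45, 59, 66, 73, 89, 94]


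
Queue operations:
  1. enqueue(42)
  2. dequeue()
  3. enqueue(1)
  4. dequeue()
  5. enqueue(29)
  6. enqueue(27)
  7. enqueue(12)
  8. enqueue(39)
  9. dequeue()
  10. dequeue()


enqueue(42) -> [42]
dequeue()->42, []
enqueue(1) -> [1]
dequeue()->1, []
enqueue(29) -> [29]
enqueue(27) -> [29, 27]
enqueue(12) -> [29, 27, 12]
enqueue(39) -> [29, 27, 12, 39]
dequeue()->29, [27, 12, 39]
dequeue()->27, [12, 39]

Final queue: [12, 39]


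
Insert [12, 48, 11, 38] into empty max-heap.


Insert 12: [12]
Insert 48: [48, 12]
Insert 11: [48, 12, 11]
Insert 38: [48, 38, 11, 12]

Final heap: [48, 38, 11, 12]


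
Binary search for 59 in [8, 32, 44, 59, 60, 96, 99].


Step 1: lo=0, hi=6, mid=3, val=59

Found at index 3


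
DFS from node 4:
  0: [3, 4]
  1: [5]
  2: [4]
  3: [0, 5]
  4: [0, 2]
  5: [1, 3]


Visit 4, push [2, 0]
Visit 0, push [3]
Visit 3, push [5]
Visit 5, push [1]
Visit 1, push []
Visit 2, push []

DFS order: [4, 0, 3, 5, 1, 2]


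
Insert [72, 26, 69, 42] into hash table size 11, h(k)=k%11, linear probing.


Insert 72: h=6 -> slot 6
Insert 26: h=4 -> slot 4
Insert 69: h=3 -> slot 3
Insert 42: h=9 -> slot 9

Table: [None, None, None, 69, 26, None, 72, None, None, 42, None]


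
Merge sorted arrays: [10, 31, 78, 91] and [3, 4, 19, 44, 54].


Take 3 from B
Take 4 from B
Take 10 from A
Take 19 from B
Take 31 from A
Take 44 from B
Take 54 from B

Merged: [3, 4, 10, 19, 31, 44, 54, 78, 91]


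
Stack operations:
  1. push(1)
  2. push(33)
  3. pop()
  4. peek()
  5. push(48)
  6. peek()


push(1) -> [1]
push(33) -> [1, 33]
pop()->33, [1]
peek()->1
push(48) -> [1, 48]
peek()->48

Final stack: [1, 48]


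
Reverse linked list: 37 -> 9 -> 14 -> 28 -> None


Step 1: curr=37, set curr.next=prev(None) | reversed so far: 37
Step 2: curr=9, set curr.next=prev(37) | reversed so far: 9 -> 37
Step 3: curr=14, set curr.next=prev(9) | reversed so far: 14 -> 9 -> 37
Step 4: curr=28, set curr.next=prev(14) | reversed so far: 28 -> 14 -> 9 -> 37

28 -> 14 -> 9 -> 37 -> None


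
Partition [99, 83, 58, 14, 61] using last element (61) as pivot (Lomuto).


Pivot: 61
  58 <= 61: swap -> [58, 83, 99, 14, 61]
  14 <= 61: swap -> [58, 14, 99, 83, 61]
Place pivot at 2: [58, 14, 61, 83, 99]

Partitioned: [58, 14, 61, 83, 99]


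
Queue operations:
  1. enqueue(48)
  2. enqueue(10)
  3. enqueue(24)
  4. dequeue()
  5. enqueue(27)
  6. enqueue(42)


enqueue(48) -> [48]
enqueue(10) -> [48, 10]
enqueue(24) -> [48, 10, 24]
dequeue()->48, [10, 24]
enqueue(27) -> [10, 24, 27]
enqueue(42) -> [10, 24, 27, 42]

Final queue: [10, 24, 27, 42]


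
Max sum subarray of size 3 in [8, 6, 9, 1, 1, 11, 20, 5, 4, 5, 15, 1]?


[0:3]: 23
[1:4]: 16
[2:5]: 11
[3:6]: 13
[4:7]: 32
[5:8]: 36
[6:9]: 29
[7:10]: 14
[8:11]: 24
[9:12]: 21

Max: 36 at [5:8]


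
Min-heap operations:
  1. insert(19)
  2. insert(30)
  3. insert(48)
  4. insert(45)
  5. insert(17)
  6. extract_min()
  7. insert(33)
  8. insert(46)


insert(19) -> [19]
insert(30) -> [19, 30]
insert(48) -> [19, 30, 48]
insert(45) -> [19, 30, 48, 45]
insert(17) -> [17, 19, 48, 45, 30]
extract_min()->17, [19, 30, 48, 45]
insert(33) -> [19, 30, 48, 45, 33]
insert(46) -> [19, 30, 46, 45, 33, 48]

Final heap: [19, 30, 46, 45, 33, 48]


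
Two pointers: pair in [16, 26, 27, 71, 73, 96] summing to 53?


lo=0(16)+hi=5(96)=112
lo=0(16)+hi=4(73)=89
lo=0(16)+hi=3(71)=87
lo=0(16)+hi=2(27)=43
lo=1(26)+hi=2(27)=53

Yes: 26+27=53


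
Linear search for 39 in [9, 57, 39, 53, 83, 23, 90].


i=0: 9!=39
i=1: 57!=39
i=2: 39==39 found!

Found at 2, 3 comps


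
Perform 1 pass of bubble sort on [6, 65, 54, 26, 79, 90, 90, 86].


Initial: [6, 65, 54, 26, 79, 90, 90, 86]
Pass 1: [6, 54, 26, 65, 79, 90, 86, 90] (3 swaps)

After 1 pass: [6, 54, 26, 65, 79, 90, 86, 90]


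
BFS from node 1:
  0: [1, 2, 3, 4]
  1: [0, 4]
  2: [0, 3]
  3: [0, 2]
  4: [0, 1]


Visit 1, enqueue [0, 4]
Visit 0, enqueue [2, 3]
Visit 4, enqueue []
Visit 2, enqueue []
Visit 3, enqueue []

BFS order: [1, 0, 4, 2, 3]


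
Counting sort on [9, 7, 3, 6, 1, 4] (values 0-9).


Input: [9, 7, 3, 6, 1, 4]
Counts: [0, 1, 0, 1, 1, 0, 1, 1, 0, 1]

Sorted: [1, 3, 4, 6, 7, 9]


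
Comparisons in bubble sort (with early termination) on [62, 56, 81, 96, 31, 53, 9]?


Algorithm: bubble sort (with early termination)
Input: [62, 56, 81, 96, 31, 53, 9]
Sorted: [9, 31, 53, 56, 62, 81, 96]

21


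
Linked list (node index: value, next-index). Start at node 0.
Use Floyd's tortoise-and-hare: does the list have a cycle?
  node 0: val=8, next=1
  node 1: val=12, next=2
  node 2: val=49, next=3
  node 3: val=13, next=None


Floyd's tortoise (slow, +1) and hare (fast, +2):
  init: slow=0, fast=0
  step 1: slow=1, fast=2
  step 2: fast 2->3->None, no cycle

Cycle: no


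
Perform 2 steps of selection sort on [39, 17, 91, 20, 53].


Initial: [39, 17, 91, 20, 53]
Step 1: min=17 at 1
  Swap: [17, 39, 91, 20, 53]
Step 2: min=20 at 3
  Swap: [17, 20, 91, 39, 53]

After 2 steps: [17, 20, 91, 39, 53]


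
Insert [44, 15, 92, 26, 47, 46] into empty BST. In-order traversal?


Insert 44: root
Insert 15: L from 44
Insert 92: R from 44
Insert 26: L from 44 -> R from 15
Insert 47: R from 44 -> L from 92
Insert 46: R from 44 -> L from 92 -> L from 47

In-order: [15, 26, 44, 46, 47, 92]


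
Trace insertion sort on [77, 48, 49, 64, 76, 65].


Initial: [77, 48, 49, 64, 76, 65]
Insert 48: [48, 77, 49, 64, 76, 65]
Insert 49: [48, 49, 77, 64, 76, 65]
Insert 64: [48, 49, 64, 77, 76, 65]
Insert 76: [48, 49, 64, 76, 77, 65]
Insert 65: [48, 49, 64, 65, 76, 77]

Sorted: [48, 49, 64, 65, 76, 77]


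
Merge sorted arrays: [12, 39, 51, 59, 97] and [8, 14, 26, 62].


Take 8 from B
Take 12 from A
Take 14 from B
Take 26 from B
Take 39 from A
Take 51 from A
Take 59 from A
Take 62 from B

Merged: [8, 12, 14, 26, 39, 51, 59, 62, 97]


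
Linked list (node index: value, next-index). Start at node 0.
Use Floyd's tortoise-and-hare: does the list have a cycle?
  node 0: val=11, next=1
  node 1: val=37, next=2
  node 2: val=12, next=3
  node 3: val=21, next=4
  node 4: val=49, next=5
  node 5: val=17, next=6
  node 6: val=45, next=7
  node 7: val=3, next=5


Floyd's tortoise (slow, +1) and hare (fast, +2):
  init: slow=0, fast=0
  step 1: slow=1, fast=2
  step 2: slow=2, fast=4
  step 3: slow=3, fast=6
  step 4: slow=4, fast=5
  step 5: slow=5, fast=7
  step 6: slow=6, fast=6
  slow == fast at node 6: cycle detected

Cycle: yes


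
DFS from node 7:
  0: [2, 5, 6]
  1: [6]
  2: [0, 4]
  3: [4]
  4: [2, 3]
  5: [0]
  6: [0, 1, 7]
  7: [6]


Visit 7, push [6]
Visit 6, push [1, 0]
Visit 0, push [5, 2]
Visit 2, push [4]
Visit 4, push [3]
Visit 3, push []
Visit 5, push []
Visit 1, push []

DFS order: [7, 6, 0, 2, 4, 3, 5, 1]


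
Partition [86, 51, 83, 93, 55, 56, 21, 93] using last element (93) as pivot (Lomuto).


Pivot: 93
  86 <= 93: advance i (no swap)
  51 <= 93: advance i (no swap)
  83 <= 93: advance i (no swap)
  93 <= 93: advance i (no swap)
  55 <= 93: advance i (no swap)
  56 <= 93: advance i (no swap)
  21 <= 93: advance i (no swap)
Place pivot at 7: [86, 51, 83, 93, 55, 56, 21, 93]

Partitioned: [86, 51, 83, 93, 55, 56, 21, 93]


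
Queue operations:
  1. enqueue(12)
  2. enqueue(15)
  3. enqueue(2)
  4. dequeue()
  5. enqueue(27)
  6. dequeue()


enqueue(12) -> [12]
enqueue(15) -> [12, 15]
enqueue(2) -> [12, 15, 2]
dequeue()->12, [15, 2]
enqueue(27) -> [15, 2, 27]
dequeue()->15, [2, 27]

Final queue: [2, 27]


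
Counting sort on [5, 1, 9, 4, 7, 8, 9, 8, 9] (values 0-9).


Input: [5, 1, 9, 4, 7, 8, 9, 8, 9]
Counts: [0, 1, 0, 0, 1, 1, 0, 1, 2, 3]

Sorted: [1, 4, 5, 7, 8, 8, 9, 9, 9]


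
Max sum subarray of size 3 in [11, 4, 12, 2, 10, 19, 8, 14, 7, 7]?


[0:3]: 27
[1:4]: 18
[2:5]: 24
[3:6]: 31
[4:7]: 37
[5:8]: 41
[6:9]: 29
[7:10]: 28

Max: 41 at [5:8]


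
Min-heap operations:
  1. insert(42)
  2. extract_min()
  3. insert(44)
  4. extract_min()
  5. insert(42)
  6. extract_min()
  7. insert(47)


insert(42) -> [42]
extract_min()->42, []
insert(44) -> [44]
extract_min()->44, []
insert(42) -> [42]
extract_min()->42, []
insert(47) -> [47]

Final heap: [47]


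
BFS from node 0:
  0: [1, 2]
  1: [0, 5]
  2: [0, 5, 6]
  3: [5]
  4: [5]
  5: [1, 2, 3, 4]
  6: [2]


Visit 0, enqueue [1, 2]
Visit 1, enqueue [5]
Visit 2, enqueue [6]
Visit 5, enqueue [3, 4]
Visit 6, enqueue []
Visit 3, enqueue []
Visit 4, enqueue []

BFS order: [0, 1, 2, 5, 6, 3, 4]


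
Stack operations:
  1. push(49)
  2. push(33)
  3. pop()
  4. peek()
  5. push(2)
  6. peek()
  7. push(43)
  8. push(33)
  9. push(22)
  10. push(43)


push(49) -> [49]
push(33) -> [49, 33]
pop()->33, [49]
peek()->49
push(2) -> [49, 2]
peek()->2
push(43) -> [49, 2, 43]
push(33) -> [49, 2, 43, 33]
push(22) -> [49, 2, 43, 33, 22]
push(43) -> [49, 2, 43, 33, 22, 43]

Final stack: [49, 2, 43, 33, 22, 43]


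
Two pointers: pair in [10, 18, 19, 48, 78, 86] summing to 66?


lo=0(10)+hi=5(86)=96
lo=0(10)+hi=4(78)=88
lo=0(10)+hi=3(48)=58
lo=1(18)+hi=3(48)=66

Yes: 18+48=66


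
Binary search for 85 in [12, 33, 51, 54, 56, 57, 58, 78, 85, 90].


Step 1: lo=0, hi=9, mid=4, val=56
Step 2: lo=5, hi=9, mid=7, val=78
Step 3: lo=8, hi=9, mid=8, val=85

Found at index 8


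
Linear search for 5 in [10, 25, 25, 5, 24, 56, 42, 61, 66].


i=0: 10!=5
i=1: 25!=5
i=2: 25!=5
i=3: 5==5 found!

Found at 3, 4 comps


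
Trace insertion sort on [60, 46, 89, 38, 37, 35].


Initial: [60, 46, 89, 38, 37, 35]
Insert 46: [46, 60, 89, 38, 37, 35]
Insert 89: [46, 60, 89, 38, 37, 35]
Insert 38: [38, 46, 60, 89, 37, 35]
Insert 37: [37, 38, 46, 60, 89, 35]
Insert 35: [35, 37, 38, 46, 60, 89]

Sorted: [35, 37, 38, 46, 60, 89]


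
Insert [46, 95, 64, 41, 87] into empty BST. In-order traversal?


Insert 46: root
Insert 95: R from 46
Insert 64: R from 46 -> L from 95
Insert 41: L from 46
Insert 87: R from 46 -> L from 95 -> R from 64

In-order: [41, 46, 64, 87, 95]


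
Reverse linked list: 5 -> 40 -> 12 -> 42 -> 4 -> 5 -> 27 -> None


Step 1: curr=5, set curr.next=prev(None) | reversed so far: 5
Step 2: curr=40, set curr.next=prev(5) | reversed so far: 40 -> 5
Step 3: curr=12, set curr.next=prev(40) | reversed so far: 12 -> 40 -> 5
Step 4: curr=42, set curr.next=prev(12) | reversed so far: 42 -> 12 -> 40 -> 5
Step 5: curr=4, set curr.next=prev(42) | reversed so far: 4 -> 42 -> 12 -> 40 -> 5
Step 6: curr=5, set curr.next=prev(4) | reversed so far: 5 -> 4 -> 42 -> 12 -> 40 -> 5
Step 7: curr=27, set curr.next=prev(5) | reversed so far: 27 -> 5 -> 4 -> 42 -> 12 -> 40 -> 5

27 -> 5 -> 4 -> 42 -> 12 -> 40 -> 5 -> None


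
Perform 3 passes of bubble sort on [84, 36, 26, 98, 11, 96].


Initial: [84, 36, 26, 98, 11, 96]
Pass 1: [36, 26, 84, 11, 96, 98] (4 swaps)
Pass 2: [26, 36, 11, 84, 96, 98] (2 swaps)
Pass 3: [26, 11, 36, 84, 96, 98] (1 swaps)

After 3 passes: [26, 11, 36, 84, 96, 98]


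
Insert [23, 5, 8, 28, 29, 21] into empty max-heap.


Insert 23: [23]
Insert 5: [23, 5]
Insert 8: [23, 5, 8]
Insert 28: [28, 23, 8, 5]
Insert 29: [29, 28, 8, 5, 23]
Insert 21: [29, 28, 21, 5, 23, 8]

Final heap: [29, 28, 21, 5, 23, 8]


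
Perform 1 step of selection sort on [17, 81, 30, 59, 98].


Initial: [17, 81, 30, 59, 98]
Step 1: min=17 at 0
  Swap: [17, 81, 30, 59, 98]

After 1 step: [17, 81, 30, 59, 98]


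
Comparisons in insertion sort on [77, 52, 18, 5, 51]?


Algorithm: insertion sort
Input: [77, 52, 18, 5, 51]
Sorted: [5, 18, 51, 52, 77]

9


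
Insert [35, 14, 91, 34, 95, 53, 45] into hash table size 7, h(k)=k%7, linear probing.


Insert 35: h=0 -> slot 0
Insert 14: h=0, 1 probes -> slot 1
Insert 91: h=0, 2 probes -> slot 2
Insert 34: h=6 -> slot 6
Insert 95: h=4 -> slot 4
Insert 53: h=4, 1 probes -> slot 5
Insert 45: h=3 -> slot 3

Table: [35, 14, 91, 45, 95, 53, 34]


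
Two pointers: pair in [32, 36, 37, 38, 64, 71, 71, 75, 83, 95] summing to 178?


lo=0(32)+hi=9(95)=127
lo=1(36)+hi=9(95)=131
lo=2(37)+hi=9(95)=132
lo=3(38)+hi=9(95)=133
lo=4(64)+hi=9(95)=159
lo=5(71)+hi=9(95)=166
lo=6(71)+hi=9(95)=166
lo=7(75)+hi=9(95)=170
lo=8(83)+hi=9(95)=178

Yes: 83+95=178


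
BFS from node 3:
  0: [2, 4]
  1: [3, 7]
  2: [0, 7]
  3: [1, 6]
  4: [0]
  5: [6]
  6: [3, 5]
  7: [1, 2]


Visit 3, enqueue [1, 6]
Visit 1, enqueue [7]
Visit 6, enqueue [5]
Visit 7, enqueue [2]
Visit 5, enqueue []
Visit 2, enqueue [0]
Visit 0, enqueue [4]
Visit 4, enqueue []

BFS order: [3, 1, 6, 7, 5, 2, 0, 4]


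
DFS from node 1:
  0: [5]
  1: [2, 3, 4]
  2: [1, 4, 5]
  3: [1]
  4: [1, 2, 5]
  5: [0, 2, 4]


Visit 1, push [4, 3, 2]
Visit 2, push [5, 4]
Visit 4, push [5]
Visit 5, push [0]
Visit 0, push []
Visit 3, push []

DFS order: [1, 2, 4, 5, 0, 3]


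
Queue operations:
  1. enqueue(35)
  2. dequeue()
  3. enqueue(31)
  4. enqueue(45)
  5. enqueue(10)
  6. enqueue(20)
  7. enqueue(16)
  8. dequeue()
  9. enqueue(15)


enqueue(35) -> [35]
dequeue()->35, []
enqueue(31) -> [31]
enqueue(45) -> [31, 45]
enqueue(10) -> [31, 45, 10]
enqueue(20) -> [31, 45, 10, 20]
enqueue(16) -> [31, 45, 10, 20, 16]
dequeue()->31, [45, 10, 20, 16]
enqueue(15) -> [45, 10, 20, 16, 15]

Final queue: [45, 10, 20, 16, 15]


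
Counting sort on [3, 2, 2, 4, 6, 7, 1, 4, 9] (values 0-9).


Input: [3, 2, 2, 4, 6, 7, 1, 4, 9]
Counts: [0, 1, 2, 1, 2, 0, 1, 1, 0, 1]

Sorted: [1, 2, 2, 3, 4, 4, 6, 7, 9]


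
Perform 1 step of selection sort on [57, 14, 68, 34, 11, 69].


Initial: [57, 14, 68, 34, 11, 69]
Step 1: min=11 at 4
  Swap: [11, 14, 68, 34, 57, 69]

After 1 step: [11, 14, 68, 34, 57, 69]


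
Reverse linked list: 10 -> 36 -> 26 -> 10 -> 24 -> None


Step 1: curr=10, set curr.next=prev(None) | reversed so far: 10
Step 2: curr=36, set curr.next=prev(10) | reversed so far: 36 -> 10
Step 3: curr=26, set curr.next=prev(36) | reversed so far: 26 -> 36 -> 10
Step 4: curr=10, set curr.next=prev(26) | reversed so far: 10 -> 26 -> 36 -> 10
Step 5: curr=24, set curr.next=prev(10) | reversed so far: 24 -> 10 -> 26 -> 36 -> 10

24 -> 10 -> 26 -> 36 -> 10 -> None


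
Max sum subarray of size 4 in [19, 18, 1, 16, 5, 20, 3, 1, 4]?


[0:4]: 54
[1:5]: 40
[2:6]: 42
[3:7]: 44
[4:8]: 29
[5:9]: 28

Max: 54 at [0:4]


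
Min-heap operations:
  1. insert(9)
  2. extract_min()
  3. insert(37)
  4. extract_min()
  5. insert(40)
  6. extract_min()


insert(9) -> [9]
extract_min()->9, []
insert(37) -> [37]
extract_min()->37, []
insert(40) -> [40]
extract_min()->40, []

Final heap: []


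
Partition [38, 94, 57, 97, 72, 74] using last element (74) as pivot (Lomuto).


Pivot: 74
  38 <= 74: advance i (no swap)
  57 <= 74: swap -> [38, 57, 94, 97, 72, 74]
  72 <= 74: swap -> [38, 57, 72, 97, 94, 74]
Place pivot at 3: [38, 57, 72, 74, 94, 97]

Partitioned: [38, 57, 72, 74, 94, 97]


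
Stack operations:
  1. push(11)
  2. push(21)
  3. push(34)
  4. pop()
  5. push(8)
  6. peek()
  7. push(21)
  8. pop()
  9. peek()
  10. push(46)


push(11) -> [11]
push(21) -> [11, 21]
push(34) -> [11, 21, 34]
pop()->34, [11, 21]
push(8) -> [11, 21, 8]
peek()->8
push(21) -> [11, 21, 8, 21]
pop()->21, [11, 21, 8]
peek()->8
push(46) -> [11, 21, 8, 46]

Final stack: [11, 21, 8, 46]


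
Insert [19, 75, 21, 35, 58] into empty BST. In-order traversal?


Insert 19: root
Insert 75: R from 19
Insert 21: R from 19 -> L from 75
Insert 35: R from 19 -> L from 75 -> R from 21
Insert 58: R from 19 -> L from 75 -> R from 21 -> R from 35

In-order: [19, 21, 35, 58, 75]


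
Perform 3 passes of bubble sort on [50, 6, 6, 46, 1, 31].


Initial: [50, 6, 6, 46, 1, 31]
Pass 1: [6, 6, 46, 1, 31, 50] (5 swaps)
Pass 2: [6, 6, 1, 31, 46, 50] (2 swaps)
Pass 3: [6, 1, 6, 31, 46, 50] (1 swaps)

After 3 passes: [6, 1, 6, 31, 46, 50]


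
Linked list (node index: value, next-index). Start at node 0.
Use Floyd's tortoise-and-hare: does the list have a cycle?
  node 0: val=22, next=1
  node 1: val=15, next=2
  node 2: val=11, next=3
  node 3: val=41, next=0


Floyd's tortoise (slow, +1) and hare (fast, +2):
  init: slow=0, fast=0
  step 1: slow=1, fast=2
  step 2: slow=2, fast=0
  step 3: slow=3, fast=2
  step 4: slow=0, fast=0
  slow == fast at node 0: cycle detected

Cycle: yes


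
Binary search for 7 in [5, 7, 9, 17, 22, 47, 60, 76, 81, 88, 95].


Step 1: lo=0, hi=10, mid=5, val=47
Step 2: lo=0, hi=4, mid=2, val=9
Step 3: lo=0, hi=1, mid=0, val=5
Step 4: lo=1, hi=1, mid=1, val=7

Found at index 1


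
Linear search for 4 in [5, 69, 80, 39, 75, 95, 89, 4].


i=0: 5!=4
i=1: 69!=4
i=2: 80!=4
i=3: 39!=4
i=4: 75!=4
i=5: 95!=4
i=6: 89!=4
i=7: 4==4 found!

Found at 7, 8 comps


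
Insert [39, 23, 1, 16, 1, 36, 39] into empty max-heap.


Insert 39: [39]
Insert 23: [39, 23]
Insert 1: [39, 23, 1]
Insert 16: [39, 23, 1, 16]
Insert 1: [39, 23, 1, 16, 1]
Insert 36: [39, 23, 36, 16, 1, 1]
Insert 39: [39, 23, 39, 16, 1, 1, 36]

Final heap: [39, 23, 39, 16, 1, 1, 36]


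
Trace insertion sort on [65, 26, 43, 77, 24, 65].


Initial: [65, 26, 43, 77, 24, 65]
Insert 26: [26, 65, 43, 77, 24, 65]
Insert 43: [26, 43, 65, 77, 24, 65]
Insert 77: [26, 43, 65, 77, 24, 65]
Insert 24: [24, 26, 43, 65, 77, 65]
Insert 65: [24, 26, 43, 65, 65, 77]

Sorted: [24, 26, 43, 65, 65, 77]


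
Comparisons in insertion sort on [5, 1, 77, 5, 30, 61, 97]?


Algorithm: insertion sort
Input: [5, 1, 77, 5, 30, 61, 97]
Sorted: [1, 5, 5, 30, 61, 77, 97]

9


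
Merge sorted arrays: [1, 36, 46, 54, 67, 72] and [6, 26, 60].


Take 1 from A
Take 6 from B
Take 26 from B
Take 36 from A
Take 46 from A
Take 54 from A
Take 60 from B

Merged: [1, 6, 26, 36, 46, 54, 60, 67, 72]


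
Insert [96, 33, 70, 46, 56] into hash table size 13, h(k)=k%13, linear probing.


Insert 96: h=5 -> slot 5
Insert 33: h=7 -> slot 7
Insert 70: h=5, 1 probes -> slot 6
Insert 46: h=7, 1 probes -> slot 8
Insert 56: h=4 -> slot 4

Table: [None, None, None, None, 56, 96, 70, 33, 46, None, None, None, None]


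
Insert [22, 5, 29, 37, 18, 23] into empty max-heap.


Insert 22: [22]
Insert 5: [22, 5]
Insert 29: [29, 5, 22]
Insert 37: [37, 29, 22, 5]
Insert 18: [37, 29, 22, 5, 18]
Insert 23: [37, 29, 23, 5, 18, 22]

Final heap: [37, 29, 23, 5, 18, 22]


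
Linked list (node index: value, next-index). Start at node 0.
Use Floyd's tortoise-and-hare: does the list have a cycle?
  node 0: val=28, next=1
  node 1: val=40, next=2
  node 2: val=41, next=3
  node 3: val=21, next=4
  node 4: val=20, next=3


Floyd's tortoise (slow, +1) and hare (fast, +2):
  init: slow=0, fast=0
  step 1: slow=1, fast=2
  step 2: slow=2, fast=4
  step 3: slow=3, fast=4
  step 4: slow=4, fast=4
  slow == fast at node 4: cycle detected

Cycle: yes


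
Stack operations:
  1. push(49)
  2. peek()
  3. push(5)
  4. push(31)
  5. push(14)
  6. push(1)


push(49) -> [49]
peek()->49
push(5) -> [49, 5]
push(31) -> [49, 5, 31]
push(14) -> [49, 5, 31, 14]
push(1) -> [49, 5, 31, 14, 1]

Final stack: [49, 5, 31, 14, 1]


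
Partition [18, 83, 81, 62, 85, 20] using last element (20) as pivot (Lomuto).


Pivot: 20
  18 <= 20: advance i (no swap)
Place pivot at 1: [18, 20, 81, 62, 85, 83]

Partitioned: [18, 20, 81, 62, 85, 83]


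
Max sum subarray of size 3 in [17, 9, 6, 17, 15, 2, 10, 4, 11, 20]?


[0:3]: 32
[1:4]: 32
[2:5]: 38
[3:6]: 34
[4:7]: 27
[5:8]: 16
[6:9]: 25
[7:10]: 35

Max: 38 at [2:5]


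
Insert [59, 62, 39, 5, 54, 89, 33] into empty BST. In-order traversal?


Insert 59: root
Insert 62: R from 59
Insert 39: L from 59
Insert 5: L from 59 -> L from 39
Insert 54: L from 59 -> R from 39
Insert 89: R from 59 -> R from 62
Insert 33: L from 59 -> L from 39 -> R from 5

In-order: [5, 33, 39, 54, 59, 62, 89]


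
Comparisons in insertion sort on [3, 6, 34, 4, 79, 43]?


Algorithm: insertion sort
Input: [3, 6, 34, 4, 79, 43]
Sorted: [3, 4, 6, 34, 43, 79]

8


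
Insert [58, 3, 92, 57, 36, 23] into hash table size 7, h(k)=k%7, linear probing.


Insert 58: h=2 -> slot 2
Insert 3: h=3 -> slot 3
Insert 92: h=1 -> slot 1
Insert 57: h=1, 3 probes -> slot 4
Insert 36: h=1, 4 probes -> slot 5
Insert 23: h=2, 4 probes -> slot 6

Table: [None, 92, 58, 3, 57, 36, 23]


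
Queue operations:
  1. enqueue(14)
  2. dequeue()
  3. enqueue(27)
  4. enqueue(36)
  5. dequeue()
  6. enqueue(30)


enqueue(14) -> [14]
dequeue()->14, []
enqueue(27) -> [27]
enqueue(36) -> [27, 36]
dequeue()->27, [36]
enqueue(30) -> [36, 30]

Final queue: [36, 30]


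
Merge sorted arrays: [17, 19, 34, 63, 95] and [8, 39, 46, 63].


Take 8 from B
Take 17 from A
Take 19 from A
Take 34 from A
Take 39 from B
Take 46 from B
Take 63 from A
Take 63 from B

Merged: [8, 17, 19, 34, 39, 46, 63, 63, 95]


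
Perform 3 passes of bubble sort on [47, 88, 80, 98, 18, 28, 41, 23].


Initial: [47, 88, 80, 98, 18, 28, 41, 23]
Pass 1: [47, 80, 88, 18, 28, 41, 23, 98] (5 swaps)
Pass 2: [47, 80, 18, 28, 41, 23, 88, 98] (4 swaps)
Pass 3: [47, 18, 28, 41, 23, 80, 88, 98] (4 swaps)

After 3 passes: [47, 18, 28, 41, 23, 80, 88, 98]


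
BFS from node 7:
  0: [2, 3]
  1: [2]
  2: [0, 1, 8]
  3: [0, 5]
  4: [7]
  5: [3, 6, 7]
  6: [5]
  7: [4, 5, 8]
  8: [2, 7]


Visit 7, enqueue [4, 5, 8]
Visit 4, enqueue []
Visit 5, enqueue [3, 6]
Visit 8, enqueue [2]
Visit 3, enqueue [0]
Visit 6, enqueue []
Visit 2, enqueue [1]
Visit 0, enqueue []
Visit 1, enqueue []

BFS order: [7, 4, 5, 8, 3, 6, 2, 0, 1]


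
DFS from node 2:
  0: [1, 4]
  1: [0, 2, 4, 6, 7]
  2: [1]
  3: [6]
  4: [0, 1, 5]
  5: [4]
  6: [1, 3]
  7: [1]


Visit 2, push [1]
Visit 1, push [7, 6, 4, 0]
Visit 0, push [4]
Visit 4, push [5]
Visit 5, push []
Visit 6, push [3]
Visit 3, push []
Visit 7, push []

DFS order: [2, 1, 0, 4, 5, 6, 3, 7]


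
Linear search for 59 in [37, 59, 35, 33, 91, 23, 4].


i=0: 37!=59
i=1: 59==59 found!

Found at 1, 2 comps


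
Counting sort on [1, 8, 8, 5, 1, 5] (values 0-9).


Input: [1, 8, 8, 5, 1, 5]
Counts: [0, 2, 0, 0, 0, 2, 0, 0, 2, 0]

Sorted: [1, 1, 5, 5, 8, 8]


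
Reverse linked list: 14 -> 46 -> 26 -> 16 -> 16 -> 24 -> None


Step 1: curr=14, set curr.next=prev(None) | reversed so far: 14
Step 2: curr=46, set curr.next=prev(14) | reversed so far: 46 -> 14
Step 3: curr=26, set curr.next=prev(46) | reversed so far: 26 -> 46 -> 14
Step 4: curr=16, set curr.next=prev(26) | reversed so far: 16 -> 26 -> 46 -> 14
Step 5: curr=16, set curr.next=prev(16) | reversed so far: 16 -> 16 -> 26 -> 46 -> 14
Step 6: curr=24, set curr.next=prev(16) | reversed so far: 24 -> 16 -> 16 -> 26 -> 46 -> 14

24 -> 16 -> 16 -> 26 -> 46 -> 14 -> None


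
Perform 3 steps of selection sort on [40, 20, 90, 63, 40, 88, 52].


Initial: [40, 20, 90, 63, 40, 88, 52]
Step 1: min=20 at 1
  Swap: [20, 40, 90, 63, 40, 88, 52]
Step 2: min=40 at 1
  Swap: [20, 40, 90, 63, 40, 88, 52]
Step 3: min=40 at 4
  Swap: [20, 40, 40, 63, 90, 88, 52]

After 3 steps: [20, 40, 40, 63, 90, 88, 52]


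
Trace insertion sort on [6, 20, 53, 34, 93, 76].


Initial: [6, 20, 53, 34, 93, 76]
Insert 20: [6, 20, 53, 34, 93, 76]
Insert 53: [6, 20, 53, 34, 93, 76]
Insert 34: [6, 20, 34, 53, 93, 76]
Insert 93: [6, 20, 34, 53, 93, 76]
Insert 76: [6, 20, 34, 53, 76, 93]

Sorted: [6, 20, 34, 53, 76, 93]


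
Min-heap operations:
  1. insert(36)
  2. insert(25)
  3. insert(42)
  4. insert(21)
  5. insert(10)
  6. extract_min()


insert(36) -> [36]
insert(25) -> [25, 36]
insert(42) -> [25, 36, 42]
insert(21) -> [21, 25, 42, 36]
insert(10) -> [10, 21, 42, 36, 25]
extract_min()->10, [21, 25, 42, 36]

Final heap: [21, 25, 42, 36]


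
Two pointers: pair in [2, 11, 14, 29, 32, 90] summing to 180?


lo=0(2)+hi=5(90)=92
lo=1(11)+hi=5(90)=101
lo=2(14)+hi=5(90)=104
lo=3(29)+hi=5(90)=119
lo=4(32)+hi=5(90)=122

No pair found


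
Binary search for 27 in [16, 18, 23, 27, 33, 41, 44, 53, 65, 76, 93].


Step 1: lo=0, hi=10, mid=5, val=41
Step 2: lo=0, hi=4, mid=2, val=23
Step 3: lo=3, hi=4, mid=3, val=27

Found at index 3


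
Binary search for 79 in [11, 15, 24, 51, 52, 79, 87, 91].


Step 1: lo=0, hi=7, mid=3, val=51
Step 2: lo=4, hi=7, mid=5, val=79

Found at index 5


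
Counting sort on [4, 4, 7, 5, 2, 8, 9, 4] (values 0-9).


Input: [4, 4, 7, 5, 2, 8, 9, 4]
Counts: [0, 0, 1, 0, 3, 1, 0, 1, 1, 1]

Sorted: [2, 4, 4, 4, 5, 7, 8, 9]


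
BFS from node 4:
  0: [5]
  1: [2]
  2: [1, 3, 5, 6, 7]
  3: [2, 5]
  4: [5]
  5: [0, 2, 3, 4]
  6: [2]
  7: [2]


Visit 4, enqueue [5]
Visit 5, enqueue [0, 2, 3]
Visit 0, enqueue []
Visit 2, enqueue [1, 6, 7]
Visit 3, enqueue []
Visit 1, enqueue []
Visit 6, enqueue []
Visit 7, enqueue []

BFS order: [4, 5, 0, 2, 3, 1, 6, 7]


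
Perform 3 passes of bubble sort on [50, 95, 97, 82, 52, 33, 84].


Initial: [50, 95, 97, 82, 52, 33, 84]
Pass 1: [50, 95, 82, 52, 33, 84, 97] (4 swaps)
Pass 2: [50, 82, 52, 33, 84, 95, 97] (4 swaps)
Pass 3: [50, 52, 33, 82, 84, 95, 97] (2 swaps)

After 3 passes: [50, 52, 33, 82, 84, 95, 97]


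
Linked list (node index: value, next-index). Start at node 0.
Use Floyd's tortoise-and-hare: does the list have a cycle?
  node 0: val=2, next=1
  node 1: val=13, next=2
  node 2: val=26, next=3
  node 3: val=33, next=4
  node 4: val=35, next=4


Floyd's tortoise (slow, +1) and hare (fast, +2):
  init: slow=0, fast=0
  step 1: slow=1, fast=2
  step 2: slow=2, fast=4
  step 3: slow=3, fast=4
  step 4: slow=4, fast=4
  slow == fast at node 4: cycle detected

Cycle: yes


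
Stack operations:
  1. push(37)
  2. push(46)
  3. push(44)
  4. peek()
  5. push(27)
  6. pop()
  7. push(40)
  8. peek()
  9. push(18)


push(37) -> [37]
push(46) -> [37, 46]
push(44) -> [37, 46, 44]
peek()->44
push(27) -> [37, 46, 44, 27]
pop()->27, [37, 46, 44]
push(40) -> [37, 46, 44, 40]
peek()->40
push(18) -> [37, 46, 44, 40, 18]

Final stack: [37, 46, 44, 40, 18]


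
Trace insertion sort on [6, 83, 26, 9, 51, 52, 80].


Initial: [6, 83, 26, 9, 51, 52, 80]
Insert 83: [6, 83, 26, 9, 51, 52, 80]
Insert 26: [6, 26, 83, 9, 51, 52, 80]
Insert 9: [6, 9, 26, 83, 51, 52, 80]
Insert 51: [6, 9, 26, 51, 83, 52, 80]
Insert 52: [6, 9, 26, 51, 52, 83, 80]
Insert 80: [6, 9, 26, 51, 52, 80, 83]

Sorted: [6, 9, 26, 51, 52, 80, 83]


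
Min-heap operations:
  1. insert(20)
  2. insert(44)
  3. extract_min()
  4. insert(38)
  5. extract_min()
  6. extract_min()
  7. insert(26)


insert(20) -> [20]
insert(44) -> [20, 44]
extract_min()->20, [44]
insert(38) -> [38, 44]
extract_min()->38, [44]
extract_min()->44, []
insert(26) -> [26]

Final heap: [26]


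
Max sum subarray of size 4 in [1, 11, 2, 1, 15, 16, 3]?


[0:4]: 15
[1:5]: 29
[2:6]: 34
[3:7]: 35

Max: 35 at [3:7]


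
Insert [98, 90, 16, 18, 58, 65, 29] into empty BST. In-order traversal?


Insert 98: root
Insert 90: L from 98
Insert 16: L from 98 -> L from 90
Insert 18: L from 98 -> L from 90 -> R from 16
Insert 58: L from 98 -> L from 90 -> R from 16 -> R from 18
Insert 65: L from 98 -> L from 90 -> R from 16 -> R from 18 -> R from 58
Insert 29: L from 98 -> L from 90 -> R from 16 -> R from 18 -> L from 58

In-order: [16, 18, 29, 58, 65, 90, 98]


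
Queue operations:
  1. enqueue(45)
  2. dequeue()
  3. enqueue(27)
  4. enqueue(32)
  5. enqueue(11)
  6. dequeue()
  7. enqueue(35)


enqueue(45) -> [45]
dequeue()->45, []
enqueue(27) -> [27]
enqueue(32) -> [27, 32]
enqueue(11) -> [27, 32, 11]
dequeue()->27, [32, 11]
enqueue(35) -> [32, 11, 35]

Final queue: [32, 11, 35]


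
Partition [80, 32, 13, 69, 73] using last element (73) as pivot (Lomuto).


Pivot: 73
  32 <= 73: swap -> [32, 80, 13, 69, 73]
  13 <= 73: swap -> [32, 13, 80, 69, 73]
  69 <= 73: swap -> [32, 13, 69, 80, 73]
Place pivot at 3: [32, 13, 69, 73, 80]

Partitioned: [32, 13, 69, 73, 80]


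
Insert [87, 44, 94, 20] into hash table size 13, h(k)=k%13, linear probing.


Insert 87: h=9 -> slot 9
Insert 44: h=5 -> slot 5
Insert 94: h=3 -> slot 3
Insert 20: h=7 -> slot 7

Table: [None, None, None, 94, None, 44, None, 20, None, 87, None, None, None]


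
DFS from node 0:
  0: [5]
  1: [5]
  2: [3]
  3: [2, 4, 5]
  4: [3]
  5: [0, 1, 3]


Visit 0, push [5]
Visit 5, push [3, 1]
Visit 1, push []
Visit 3, push [4, 2]
Visit 2, push []
Visit 4, push []

DFS order: [0, 5, 1, 3, 2, 4]


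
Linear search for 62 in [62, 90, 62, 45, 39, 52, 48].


i=0: 62==62 found!

Found at 0, 1 comps


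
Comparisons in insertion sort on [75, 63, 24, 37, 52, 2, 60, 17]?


Algorithm: insertion sort
Input: [75, 63, 24, 37, 52, 2, 60, 17]
Sorted: [2, 17, 24, 37, 52, 60, 63, 75]

24


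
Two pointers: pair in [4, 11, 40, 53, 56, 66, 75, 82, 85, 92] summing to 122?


lo=0(4)+hi=9(92)=96
lo=1(11)+hi=9(92)=103
lo=2(40)+hi=9(92)=132
lo=2(40)+hi=8(85)=125
lo=2(40)+hi=7(82)=122

Yes: 40+82=122


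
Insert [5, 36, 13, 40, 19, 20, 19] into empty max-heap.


Insert 5: [5]
Insert 36: [36, 5]
Insert 13: [36, 5, 13]
Insert 40: [40, 36, 13, 5]
Insert 19: [40, 36, 13, 5, 19]
Insert 20: [40, 36, 20, 5, 19, 13]
Insert 19: [40, 36, 20, 5, 19, 13, 19]

Final heap: [40, 36, 20, 5, 19, 13, 19]


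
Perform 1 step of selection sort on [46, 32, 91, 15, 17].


Initial: [46, 32, 91, 15, 17]
Step 1: min=15 at 3
  Swap: [15, 32, 91, 46, 17]

After 1 step: [15, 32, 91, 46, 17]


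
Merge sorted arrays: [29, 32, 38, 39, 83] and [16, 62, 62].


Take 16 from B
Take 29 from A
Take 32 from A
Take 38 from A
Take 39 from A
Take 62 from B
Take 62 from B

Merged: [16, 29, 32, 38, 39, 62, 62, 83]


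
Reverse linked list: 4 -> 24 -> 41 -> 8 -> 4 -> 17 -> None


Step 1: curr=4, set curr.next=prev(None) | reversed so far: 4
Step 2: curr=24, set curr.next=prev(4) | reversed so far: 24 -> 4
Step 3: curr=41, set curr.next=prev(24) | reversed so far: 41 -> 24 -> 4
Step 4: curr=8, set curr.next=prev(41) | reversed so far: 8 -> 41 -> 24 -> 4
Step 5: curr=4, set curr.next=prev(8) | reversed so far: 4 -> 8 -> 41 -> 24 -> 4
Step 6: curr=17, set curr.next=prev(4) | reversed so far: 17 -> 4 -> 8 -> 41 -> 24 -> 4

17 -> 4 -> 8 -> 41 -> 24 -> 4 -> None


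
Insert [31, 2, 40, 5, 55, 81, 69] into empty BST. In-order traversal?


Insert 31: root
Insert 2: L from 31
Insert 40: R from 31
Insert 5: L from 31 -> R from 2
Insert 55: R from 31 -> R from 40
Insert 81: R from 31 -> R from 40 -> R from 55
Insert 69: R from 31 -> R from 40 -> R from 55 -> L from 81

In-order: [2, 5, 31, 40, 55, 69, 81]


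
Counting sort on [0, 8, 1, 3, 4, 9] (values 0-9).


Input: [0, 8, 1, 3, 4, 9]
Counts: [1, 1, 0, 1, 1, 0, 0, 0, 1, 1]

Sorted: [0, 1, 3, 4, 8, 9]


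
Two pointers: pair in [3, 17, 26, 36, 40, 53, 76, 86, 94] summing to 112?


lo=0(3)+hi=8(94)=97
lo=1(17)+hi=8(94)=111
lo=2(26)+hi=8(94)=120
lo=2(26)+hi=7(86)=112

Yes: 26+86=112


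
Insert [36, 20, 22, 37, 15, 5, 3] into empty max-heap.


Insert 36: [36]
Insert 20: [36, 20]
Insert 22: [36, 20, 22]
Insert 37: [37, 36, 22, 20]
Insert 15: [37, 36, 22, 20, 15]
Insert 5: [37, 36, 22, 20, 15, 5]
Insert 3: [37, 36, 22, 20, 15, 5, 3]

Final heap: [37, 36, 22, 20, 15, 5, 3]


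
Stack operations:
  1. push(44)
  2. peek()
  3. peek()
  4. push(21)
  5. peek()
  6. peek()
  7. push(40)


push(44) -> [44]
peek()->44
peek()->44
push(21) -> [44, 21]
peek()->21
peek()->21
push(40) -> [44, 21, 40]

Final stack: [44, 21, 40]


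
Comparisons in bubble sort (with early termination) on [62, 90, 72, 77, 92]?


Algorithm: bubble sort (with early termination)
Input: [62, 90, 72, 77, 92]
Sorted: [62, 72, 77, 90, 92]

7


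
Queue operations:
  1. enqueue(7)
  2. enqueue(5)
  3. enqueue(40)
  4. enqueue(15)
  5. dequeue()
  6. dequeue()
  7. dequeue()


enqueue(7) -> [7]
enqueue(5) -> [7, 5]
enqueue(40) -> [7, 5, 40]
enqueue(15) -> [7, 5, 40, 15]
dequeue()->7, [5, 40, 15]
dequeue()->5, [40, 15]
dequeue()->40, [15]

Final queue: [15]


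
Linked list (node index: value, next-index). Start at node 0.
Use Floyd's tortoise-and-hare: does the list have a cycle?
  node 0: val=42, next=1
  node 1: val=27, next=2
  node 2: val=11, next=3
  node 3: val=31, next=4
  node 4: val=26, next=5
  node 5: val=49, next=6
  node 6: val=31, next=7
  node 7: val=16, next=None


Floyd's tortoise (slow, +1) and hare (fast, +2):
  init: slow=0, fast=0
  step 1: slow=1, fast=2
  step 2: slow=2, fast=4
  step 3: slow=3, fast=6
  step 4: fast 6->7->None, no cycle

Cycle: no


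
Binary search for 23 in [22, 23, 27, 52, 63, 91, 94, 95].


Step 1: lo=0, hi=7, mid=3, val=52
Step 2: lo=0, hi=2, mid=1, val=23

Found at index 1


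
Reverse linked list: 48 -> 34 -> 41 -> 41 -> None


Step 1: curr=48, set curr.next=prev(None) | reversed so far: 48
Step 2: curr=34, set curr.next=prev(48) | reversed so far: 34 -> 48
Step 3: curr=41, set curr.next=prev(34) | reversed so far: 41 -> 34 -> 48
Step 4: curr=41, set curr.next=prev(41) | reversed so far: 41 -> 41 -> 34 -> 48

41 -> 41 -> 34 -> 48 -> None


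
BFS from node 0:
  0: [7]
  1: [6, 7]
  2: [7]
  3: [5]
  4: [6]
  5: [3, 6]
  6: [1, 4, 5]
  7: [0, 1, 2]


Visit 0, enqueue [7]
Visit 7, enqueue [1, 2]
Visit 1, enqueue [6]
Visit 2, enqueue []
Visit 6, enqueue [4, 5]
Visit 4, enqueue []
Visit 5, enqueue [3]
Visit 3, enqueue []

BFS order: [0, 7, 1, 2, 6, 4, 5, 3]


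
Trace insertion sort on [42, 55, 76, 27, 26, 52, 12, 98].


Initial: [42, 55, 76, 27, 26, 52, 12, 98]
Insert 55: [42, 55, 76, 27, 26, 52, 12, 98]
Insert 76: [42, 55, 76, 27, 26, 52, 12, 98]
Insert 27: [27, 42, 55, 76, 26, 52, 12, 98]
Insert 26: [26, 27, 42, 55, 76, 52, 12, 98]
Insert 52: [26, 27, 42, 52, 55, 76, 12, 98]
Insert 12: [12, 26, 27, 42, 52, 55, 76, 98]
Insert 98: [12, 26, 27, 42, 52, 55, 76, 98]

Sorted: [12, 26, 27, 42, 52, 55, 76, 98]


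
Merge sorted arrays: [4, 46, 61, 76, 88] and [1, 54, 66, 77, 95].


Take 1 from B
Take 4 from A
Take 46 from A
Take 54 from B
Take 61 from A
Take 66 from B
Take 76 from A
Take 77 from B
Take 88 from A

Merged: [1, 4, 46, 54, 61, 66, 76, 77, 88, 95]


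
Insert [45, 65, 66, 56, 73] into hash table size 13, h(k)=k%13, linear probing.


Insert 45: h=6 -> slot 6
Insert 65: h=0 -> slot 0
Insert 66: h=1 -> slot 1
Insert 56: h=4 -> slot 4
Insert 73: h=8 -> slot 8

Table: [65, 66, None, None, 56, None, 45, None, 73, None, None, None, None]


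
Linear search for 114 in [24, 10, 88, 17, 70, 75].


i=0: 24!=114
i=1: 10!=114
i=2: 88!=114
i=3: 17!=114
i=4: 70!=114
i=5: 75!=114

Not found, 6 comps


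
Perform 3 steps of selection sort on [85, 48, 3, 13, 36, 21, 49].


Initial: [85, 48, 3, 13, 36, 21, 49]
Step 1: min=3 at 2
  Swap: [3, 48, 85, 13, 36, 21, 49]
Step 2: min=13 at 3
  Swap: [3, 13, 85, 48, 36, 21, 49]
Step 3: min=21 at 5
  Swap: [3, 13, 21, 48, 36, 85, 49]

After 3 steps: [3, 13, 21, 48, 36, 85, 49]


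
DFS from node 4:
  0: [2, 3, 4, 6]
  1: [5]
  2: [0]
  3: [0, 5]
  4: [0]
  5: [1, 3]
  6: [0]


Visit 4, push [0]
Visit 0, push [6, 3, 2]
Visit 2, push []
Visit 3, push [5]
Visit 5, push [1]
Visit 1, push []
Visit 6, push []

DFS order: [4, 0, 2, 3, 5, 1, 6]


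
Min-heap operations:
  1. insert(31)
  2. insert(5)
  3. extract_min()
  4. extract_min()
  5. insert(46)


insert(31) -> [31]
insert(5) -> [5, 31]
extract_min()->5, [31]
extract_min()->31, []
insert(46) -> [46]

Final heap: [46]


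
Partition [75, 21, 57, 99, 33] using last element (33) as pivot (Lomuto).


Pivot: 33
  21 <= 33: swap -> [21, 75, 57, 99, 33]
Place pivot at 1: [21, 33, 57, 99, 75]

Partitioned: [21, 33, 57, 99, 75]


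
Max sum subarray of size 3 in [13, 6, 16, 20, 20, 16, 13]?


[0:3]: 35
[1:4]: 42
[2:5]: 56
[3:6]: 56
[4:7]: 49

Max: 56 at [2:5]


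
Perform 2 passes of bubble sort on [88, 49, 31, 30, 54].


Initial: [88, 49, 31, 30, 54]
Pass 1: [49, 31, 30, 54, 88] (4 swaps)
Pass 2: [31, 30, 49, 54, 88] (2 swaps)

After 2 passes: [31, 30, 49, 54, 88]


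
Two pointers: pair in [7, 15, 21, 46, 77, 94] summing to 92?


lo=0(7)+hi=5(94)=101
lo=0(7)+hi=4(77)=84
lo=1(15)+hi=4(77)=92

Yes: 15+77=92


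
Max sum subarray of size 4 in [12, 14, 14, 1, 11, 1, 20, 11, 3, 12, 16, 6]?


[0:4]: 41
[1:5]: 40
[2:6]: 27
[3:7]: 33
[4:8]: 43
[5:9]: 35
[6:10]: 46
[7:11]: 42
[8:12]: 37

Max: 46 at [6:10]


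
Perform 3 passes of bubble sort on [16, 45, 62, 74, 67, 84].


Initial: [16, 45, 62, 74, 67, 84]
Pass 1: [16, 45, 62, 67, 74, 84] (1 swaps)
Pass 2: [16, 45, 62, 67, 74, 84] (0 swaps)
Pass 3: [16, 45, 62, 67, 74, 84] (0 swaps)

After 3 passes: [16, 45, 62, 67, 74, 84]


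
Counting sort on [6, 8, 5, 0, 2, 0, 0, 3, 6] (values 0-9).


Input: [6, 8, 5, 0, 2, 0, 0, 3, 6]
Counts: [3, 0, 1, 1, 0, 1, 2, 0, 1, 0]

Sorted: [0, 0, 0, 2, 3, 5, 6, 6, 8]


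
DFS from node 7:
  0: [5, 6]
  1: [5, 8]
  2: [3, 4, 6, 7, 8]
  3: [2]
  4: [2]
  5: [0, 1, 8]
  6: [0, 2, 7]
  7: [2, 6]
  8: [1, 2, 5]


Visit 7, push [6, 2]
Visit 2, push [8, 6, 4, 3]
Visit 3, push []
Visit 4, push []
Visit 6, push [0]
Visit 0, push [5]
Visit 5, push [8, 1]
Visit 1, push [8]
Visit 8, push []

DFS order: [7, 2, 3, 4, 6, 0, 5, 1, 8]
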